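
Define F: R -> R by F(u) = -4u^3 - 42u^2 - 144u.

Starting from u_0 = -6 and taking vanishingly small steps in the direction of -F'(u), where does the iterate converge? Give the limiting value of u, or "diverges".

F'(u) = -12(u + 3)(u + 4), so F'(-6) = -72.
Gradient descent moves in the -F' direction, i.e. u is increasing.
The nearest critical point in that direction is u = -4, where F'' = 12 > 0 (a local minimum). The iterate converges there.

-4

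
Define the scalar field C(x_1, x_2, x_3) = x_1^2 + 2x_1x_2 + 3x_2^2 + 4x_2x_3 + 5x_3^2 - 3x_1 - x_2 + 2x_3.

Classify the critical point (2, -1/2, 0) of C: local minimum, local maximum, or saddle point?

The Hessian is constant: H = [[2, 2, 0], [2, 6, 4], [0, 4, 10]].
Leading principal minors: Δ₁ = 2, Δ₂ = 8, Δ₃ = 48.
All leading minors are positive, so H is positive definite: a local minimum.

local minimum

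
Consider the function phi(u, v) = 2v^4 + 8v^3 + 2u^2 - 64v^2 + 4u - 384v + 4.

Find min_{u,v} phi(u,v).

phi(u,v) separates as P(u) + Q(v) + 4, so its minimum is min P + min Q + 4.
P'(u) = 4u + 4 vanishes at u ∈ {-1}; Q'(v) = 8(v - 4)(v + 3)(v + 4) vanishes at v ∈ {-4, -3, 4}.
Local minima of P (where P''>0): P(-1)=-2. Local minima of Q: Q(-4)=512, Q(4)=-1536.
So the global minimum of phi is P(-1) + Q(4) + 4 = -2 − 1536 + 4 = -1534, attained at (-1, 4).

-1534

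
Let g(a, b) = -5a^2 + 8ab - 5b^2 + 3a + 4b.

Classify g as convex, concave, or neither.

concave

g is quadratic, so its Hessian is the constant matrix H = [[-10, 8], [8, -10]].
det(H) = 36, tr(H) = -20.
det(H) > 0 and tr(H) < 0, so H is negative definite everywhere: concave.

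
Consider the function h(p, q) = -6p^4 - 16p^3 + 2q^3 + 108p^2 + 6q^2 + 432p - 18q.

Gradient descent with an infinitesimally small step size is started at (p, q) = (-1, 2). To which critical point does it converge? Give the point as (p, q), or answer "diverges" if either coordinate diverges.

(-2, 1)

h is separable, so gradient descent decouples: p follows -∂h/∂p, q follows -∂h/∂q.
∂h/∂p = -24(p - 3)(p + 2)(p + 3); at p=-1 this is 192, so p decreases.
∂h/∂q = 6(q - 1)(q + 3); at q=2 this is 30, so q decreases.
p converges to its nearest critical value -2 (a local min of the p-part); q converges to 1. The iterate converges to (-2, 1).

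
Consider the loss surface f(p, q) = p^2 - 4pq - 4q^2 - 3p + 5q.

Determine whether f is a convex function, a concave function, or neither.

f is quadratic, so its Hessian is the constant matrix H = [[2, -4], [-4, -8]].
det(H) = -32, tr(H) = -6.
det(H) < 0, so H is indefinite: neither convex nor concave.

neither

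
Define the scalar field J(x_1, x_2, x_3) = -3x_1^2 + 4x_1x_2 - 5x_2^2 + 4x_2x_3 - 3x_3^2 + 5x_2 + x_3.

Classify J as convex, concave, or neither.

concave

J is quadratic, so its Hessian is the constant matrix H = [[-6, 4, 0], [4, -10, 4], [0, 4, -6]].
Leading principal minors: -6, 44, -168.
Signs alternate −, +, − ⇒ H ≺ 0 ⇒ concave.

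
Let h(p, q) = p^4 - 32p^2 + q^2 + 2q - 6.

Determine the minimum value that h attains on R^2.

h(p,q) separates as A(p) + B(q) − 6, so its minimum is min A + min B − 6.
A'(p) = 4p(p - 4)(p + 4) vanishes at p ∈ {-4, 0, 4}; B'(q) = 2q + 2 vanishes at q ∈ {-1}.
Local minima of A (where A''>0): A(-4)=-256, A(4)=-256. Local minima of B: B(-1)=-1.
So the global minimum of h is A(-4) + B(-1) − 6 = -256 − 1 − 6 = -263, attained at (-4, -1).

-263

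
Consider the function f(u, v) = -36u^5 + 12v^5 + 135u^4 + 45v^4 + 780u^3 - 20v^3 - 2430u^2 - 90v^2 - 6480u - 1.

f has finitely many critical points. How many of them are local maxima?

4

f separates as a function of u plus a function of v, so ∇f=0 decouples.
∂f/∂u = -180(u - 4)(u - 3)(u + 1)(u + 3) = 0 at u ∈ {-3, -1, 3, 4}; ∂f/∂v = 60v(v - 1)(v + 1)(v + 3) = 0 at v ∈ {-3, -1, 0, 1}.
The Hessian is diagonal: diag(f_uu, f_vv). Second derivatives: f_uu(-3)=15120, f_uu(-1)=-7200, f_uu(3)=4320, f_uu(4)=-6300; f_vv(-3)=-1440, f_vv(-1)=240, f_vv(0)=-180, f_vv(1)=480.
Local maxima occur where both diagonal entries negative: (-1, -3), (-1, 0), (4, -3), (4, 0). Count: 4.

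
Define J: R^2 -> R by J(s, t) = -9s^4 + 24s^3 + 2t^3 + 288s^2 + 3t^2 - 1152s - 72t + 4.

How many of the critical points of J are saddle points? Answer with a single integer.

3

J separates as a function of s plus a function of t, so ∇J=0 decouples.
∂J/∂s = -36(s - 4)(s - 2)(s + 4) = 0 at s ∈ {-4, 2, 4}; ∂J/∂t = 6(t - 3)(t + 4) = 0 at t ∈ {-4, 3}.
The Hessian is diagonal: diag(J_ss, J_tt). Second derivatives: J_ss(-4)=-1728, J_ss(2)=432, J_ss(4)=-576; J_tt(-4)=-42, J_tt(3)=42.
Saddle points occur where the two diagonal entries have opposite signs: (-4, 3), (2, -4), (4, 3). Count: 3.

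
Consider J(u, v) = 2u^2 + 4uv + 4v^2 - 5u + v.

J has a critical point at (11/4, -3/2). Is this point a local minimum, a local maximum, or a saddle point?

local minimum

The Hessian of J is constant: H = [[4, 4], [4, 8]].
det(H) = 4·8 − 4² = 16.
det(H) > 0 and tr(H) = 12 > 0, so H is positive definite and the point is a local minimum.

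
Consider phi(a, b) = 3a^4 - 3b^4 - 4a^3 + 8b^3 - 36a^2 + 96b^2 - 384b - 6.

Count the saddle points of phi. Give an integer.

phi separates as a function of a plus a function of b, so ∇phi=0 decouples.
∂phi/∂a = 12a(a - 3)(a + 2) = 0 at a ∈ {-2, 0, 3}; ∂phi/∂b = -12(b - 4)(b - 2)(b + 4) = 0 at b ∈ {-4, 2, 4}.
The Hessian is diagonal: diag(phi_aa, phi_bb). Second derivatives: phi_aa(-2)=120, phi_aa(0)=-72, phi_aa(3)=180; phi_bb(-4)=-576, phi_bb(2)=144, phi_bb(4)=-192.
Saddle points occur where the two diagonal entries have opposite signs: (-2, -4), (-2, 4), (0, 2), (3, -4), (3, 4). Count: 5.

5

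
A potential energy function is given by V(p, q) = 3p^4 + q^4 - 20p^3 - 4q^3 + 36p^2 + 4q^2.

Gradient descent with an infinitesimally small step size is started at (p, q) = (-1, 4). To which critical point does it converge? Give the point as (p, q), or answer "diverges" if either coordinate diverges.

(0, 2)

V is separable, so gradient descent decouples: p follows -∂V/∂p, q follows -∂V/∂q.
∂V/∂p = 12p(p - 3)(p - 2); at p=-1 this is -144, so p increases.
∂V/∂q = 4q(q - 2)(q - 1); at q=4 this is 96, so q decreases.
p converges to its nearest critical value 0 (a local min of the p-part); q converges to 2. The iterate converges to (0, 2).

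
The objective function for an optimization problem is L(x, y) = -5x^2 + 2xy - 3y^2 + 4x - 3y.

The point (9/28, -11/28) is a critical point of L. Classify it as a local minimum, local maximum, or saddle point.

local maximum

The Hessian of L is constant: H = [[-10, 2], [2, -6]].
det(H) = (-10)·(-6) − 2² = 56.
det(H) > 0 and tr(H) = -16 < 0, so H is negative definite and the point is a local maximum.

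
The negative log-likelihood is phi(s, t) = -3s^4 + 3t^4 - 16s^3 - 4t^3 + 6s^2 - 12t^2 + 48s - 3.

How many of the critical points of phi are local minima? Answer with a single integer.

2

phi separates as a function of s plus a function of t, so ∇phi=0 decouples.
∂phi/∂s = -12(s - 1)(s + 1)(s + 4) = 0 at s ∈ {-4, -1, 1}; ∂phi/∂t = 12t(t - 2)(t + 1) = 0 at t ∈ {-1, 0, 2}.
The Hessian is diagonal: diag(phi_ss, phi_tt). Second derivatives: phi_ss(-4)=-180, phi_ss(-1)=72, phi_ss(1)=-120; phi_tt(-1)=36, phi_tt(0)=-24, phi_tt(2)=72.
Local minima occur where both diagonal entries positive: (-1, -1), (-1, 2). Count: 2.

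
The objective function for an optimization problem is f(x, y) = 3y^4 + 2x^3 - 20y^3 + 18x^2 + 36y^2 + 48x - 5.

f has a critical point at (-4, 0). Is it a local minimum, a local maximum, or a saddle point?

The mixed partial ∂²f/∂x∂y is 0, so the Hessian at any point is diag(f_xx, f_yy) = diag(12(x + 3), 12(3y^2 - 10y + 6)).
At (-4, 0): H = diag(-12, 72).
The eigenvalues have opposite signs, so H is indefinite: a saddle point.

saddle point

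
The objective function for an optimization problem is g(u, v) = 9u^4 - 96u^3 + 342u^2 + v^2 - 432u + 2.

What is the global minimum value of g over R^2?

-175

g(u,v) separates as P(u) + Q(v) + 2, so its minimum is min P + min Q + 2.
P'(u) = 36(u - 4)(u - 3)(u - 1) vanishes at u ∈ {1, 3, 4}; Q'(v) = 2v vanishes at v ∈ {0}.
Local minima of P (where P''>0): P(1)=-177, P(4)=-96. Local minima of Q: Q(0)=0.
So the global minimum of g is P(1) + Q(0) + 2 = -177 + 0 + 2 = -175, attained at (1, 0).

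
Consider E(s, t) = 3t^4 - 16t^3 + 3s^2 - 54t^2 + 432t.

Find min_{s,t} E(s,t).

E(s,t) separates as P(s) + Q(t), so its minimum is min P + min Q.
P'(s) = 6s vanishes at s ∈ {0}; Q'(t) = 12(t - 4)(t - 3)(t + 3) vanishes at t ∈ {-3, 3, 4}.
Local minima of P (where P''>0): P(0)=0. Local minima of Q: Q(-3)=-1107, Q(4)=608.
So the global minimum of E is P(0) + Q(-3) = 0 − 1107 = -1107, attained at (0, -3).

-1107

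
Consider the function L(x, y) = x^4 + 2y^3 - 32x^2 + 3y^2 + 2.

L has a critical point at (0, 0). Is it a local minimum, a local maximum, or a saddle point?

saddle point

The mixed partial ∂²L/∂x∂y is 0, so the Hessian at any point is diag(L_xx, L_yy) = diag(4(3x^2 - 16), 6(2y + 1)).
At (0, 0): H = diag(-64, 6).
The eigenvalues have opposite signs, so H is indefinite: a saddle point.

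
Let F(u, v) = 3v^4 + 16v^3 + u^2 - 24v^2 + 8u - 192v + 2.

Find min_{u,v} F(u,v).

F(u,v) separates as P(u) + Q(v) + 2, so its minimum is min P + min Q + 2.
P'(u) = 2u + 8 vanishes at u ∈ {-4}; Q'(v) = 12(v - 2)(v + 2)(v + 4) vanishes at v ∈ {-4, -2, 2}.
Local minima of P (where P''>0): P(-4)=-16. Local minima of Q: Q(-4)=128, Q(2)=-304.
So the global minimum of F is P(-4) + Q(2) + 2 = -16 − 304 + 2 = -318, attained at (-4, 2).

-318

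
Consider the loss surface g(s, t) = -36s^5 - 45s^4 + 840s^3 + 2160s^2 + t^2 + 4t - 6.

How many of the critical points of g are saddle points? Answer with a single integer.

2

g separates as a function of s plus a function of t, so ∇g=0 decouples.
∂g/∂s = -180s(s - 4)(s + 2)(s + 3) = 0 at s ∈ {-3, -2, 0, 4}; ∂g/∂t = 2(t + 2) = 0 at t ∈ {-2}.
The Hessian is diagonal: diag(g_ss, g_tt). Second derivatives: g_ss(-3)=3780, g_ss(-2)=-2160, g_ss(0)=4320, g_ss(4)=-30240; g_tt(-2)=2.
Saddle points occur where the two diagonal entries have opposite signs: (-2, -2), (4, -2). Count: 2.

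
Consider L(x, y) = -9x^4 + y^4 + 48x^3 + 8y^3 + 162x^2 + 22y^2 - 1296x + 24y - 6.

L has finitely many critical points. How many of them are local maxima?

L separates as a function of x plus a function of y, so ∇L=0 decouples.
∂L/∂x = -36(x - 4)(x - 3)(x + 3) = 0 at x ∈ {-3, 3, 4}; ∂L/∂y = 4(y + 1)(y + 2)(y + 3) = 0 at y ∈ {-3, -2, -1}.
The Hessian is diagonal: diag(L_xx, L_yy). Second derivatives: L_xx(-3)=-1512, L_xx(3)=216, L_xx(4)=-252; L_yy(-3)=8, L_yy(-2)=-4, L_yy(-1)=8.
Local maxima occur where both diagonal entries negative: (-3, -2), (4, -2). Count: 2.

2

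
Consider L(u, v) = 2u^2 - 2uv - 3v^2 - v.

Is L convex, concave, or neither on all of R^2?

neither

L is quadratic, so its Hessian is the constant matrix H = [[4, -2], [-2, -6]].
det(H) = -28, tr(H) = -2.
det(H) < 0, so H is indefinite: neither convex nor concave.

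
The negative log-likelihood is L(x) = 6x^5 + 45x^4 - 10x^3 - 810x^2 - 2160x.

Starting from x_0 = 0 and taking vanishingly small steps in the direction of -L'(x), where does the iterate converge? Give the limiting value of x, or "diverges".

3

L'(x) = 30(x - 3)(x + 2)(x + 3)(x + 4), so L'(0) = -2160.
Gradient descent moves in the -L' direction, i.e. x is increasing.
The nearest critical point in that direction is x = 3, where L'' = 6300 > 0 (a local minimum). The iterate converges there.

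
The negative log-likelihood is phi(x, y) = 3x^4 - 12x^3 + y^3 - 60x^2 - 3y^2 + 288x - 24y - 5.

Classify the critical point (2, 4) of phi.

The mixed partial ∂²phi/∂x∂y is 0, so the Hessian at any point is diag(phi_xx, phi_yy) = diag(12(3x^2 - 6x - 10), 6(y - 1)).
At (2, 4): H = diag(-120, 18).
The eigenvalues have opposite signs, so H is indefinite: a saddle point.

saddle point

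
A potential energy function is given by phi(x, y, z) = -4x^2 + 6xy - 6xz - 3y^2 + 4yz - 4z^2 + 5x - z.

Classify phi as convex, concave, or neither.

phi is quadratic, so its Hessian is the constant matrix H = [[-8, 6, -6], [6, -6, 4], [-6, 4, -8]].
Leading principal minors: -8, 12, -40.
Signs alternate −, +, − ⇒ H ≺ 0 ⇒ concave.

concave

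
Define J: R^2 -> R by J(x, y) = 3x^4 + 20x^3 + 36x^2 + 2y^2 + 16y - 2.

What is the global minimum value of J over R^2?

-34

J(x,y) separates as P(x) + Q(y) − 2, so its minimum is min P + min Q − 2.
P'(x) = 12x(x + 2)(x + 3) vanishes at x ∈ {-3, -2, 0}; Q'(y) = 4y + 16 vanishes at y ∈ {-4}.
Local minima of P (where P''>0): P(-3)=27, P(0)=0. Local minima of Q: Q(-4)=-32.
So the global minimum of J is P(0) + Q(-4) − 2 = 0 − 32 − 2 = -34, attained at (0, -4).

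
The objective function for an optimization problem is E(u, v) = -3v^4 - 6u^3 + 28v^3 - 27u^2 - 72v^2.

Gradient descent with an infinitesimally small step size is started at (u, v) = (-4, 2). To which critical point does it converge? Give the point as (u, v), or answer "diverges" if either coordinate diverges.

(-3, 3)

E is separable, so gradient descent decouples: u follows -∂E/∂u, v follows -∂E/∂v.
∂E/∂u = -18u(u + 3); at u=-4 this is -72, so u increases.
∂E/∂v = -12v(v - 4)(v - 3); at v=2 this is -48, so v increases.
u converges to its nearest critical value -3 (a local min of the u-part); v converges to 3. The iterate converges to (-3, 3).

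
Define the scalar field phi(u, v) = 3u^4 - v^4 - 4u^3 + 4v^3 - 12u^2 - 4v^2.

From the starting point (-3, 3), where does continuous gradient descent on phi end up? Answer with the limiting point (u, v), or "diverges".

phi is separable, so gradient descent decouples: u follows -∂phi/∂u, v follows -∂phi/∂v.
∂phi/∂u = 12u(u - 2)(u + 1); at u=-3 this is -360, so u increases.
∂phi/∂v = -4v(v - 2)(v - 1); at v=3 this is -24, so v increases.
The v-coordinate has no critical point in that direction and runs off to infinity.

diverges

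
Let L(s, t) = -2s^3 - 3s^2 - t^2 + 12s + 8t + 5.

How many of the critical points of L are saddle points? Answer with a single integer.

L separates as a function of s plus a function of t, so ∇L=0 decouples.
∂L/∂s = -6(s - 1)(s + 2) = 0 at s ∈ {-2, 1}; ∂L/∂t = -2(t - 4) = 0 at t ∈ {4}.
The Hessian is diagonal: diag(L_ss, L_tt). Second derivatives: L_ss(-2)=18, L_ss(1)=-18; L_tt(4)=-2.
Saddle points occur where the two diagonal entries have opposite signs: (-2, 4). Count: 1.

1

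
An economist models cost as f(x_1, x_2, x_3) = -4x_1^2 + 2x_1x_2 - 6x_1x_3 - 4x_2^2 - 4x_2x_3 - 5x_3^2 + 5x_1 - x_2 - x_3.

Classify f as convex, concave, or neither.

f is quadratic, so its Hessian is the constant matrix H = [[-8, 2, -6], [2, -8, -4], [-6, -4, -10]].
Leading principal minors: -8, 60, -88.
Signs alternate −, +, − ⇒ H ≺ 0 ⇒ concave.

concave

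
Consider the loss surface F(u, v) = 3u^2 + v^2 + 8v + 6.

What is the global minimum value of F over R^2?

F(u,v) separates as P(u) + Q(v) + 6, so its minimum is min P + min Q + 6.
P'(u) = 6u vanishes at u ∈ {0}; Q'(v) = 2v + 8 vanishes at v ∈ {-4}.
Local minima of P (where P''>0): P(0)=0. Local minima of Q: Q(-4)=-16.
So the global minimum of F is P(0) + Q(-4) + 6 = 0 − 16 + 6 = -10, attained at (0, -4).

-10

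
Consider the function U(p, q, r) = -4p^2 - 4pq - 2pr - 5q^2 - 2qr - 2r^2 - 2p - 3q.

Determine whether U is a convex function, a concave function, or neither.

concave

U is quadratic, so its Hessian is the constant matrix H = [[-8, -4, -2], [-4, -10, -2], [-2, -2, -4]].
Leading principal minors: -8, 64, -216.
Signs alternate −, +, − ⇒ H ≺ 0 ⇒ concave.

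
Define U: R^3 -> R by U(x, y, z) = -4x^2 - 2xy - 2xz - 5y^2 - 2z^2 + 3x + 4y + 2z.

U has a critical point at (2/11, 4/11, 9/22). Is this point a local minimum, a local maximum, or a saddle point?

local maximum

The Hessian is constant: H = [[-8, -2, -2], [-2, -10, 0], [-2, 0, -4]].
Leading principal minors: Δ₁ = -8, Δ₂ = 76, Δ₃ = -264.
The minors alternate sign starting negative (−, +, −), so H is negative definite: a local maximum.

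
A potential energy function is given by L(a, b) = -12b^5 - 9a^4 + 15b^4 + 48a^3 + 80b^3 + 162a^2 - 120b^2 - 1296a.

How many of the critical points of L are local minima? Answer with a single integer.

2

L separates as a function of a plus a function of b, so ∇L=0 decouples.
∂L/∂a = -36(a - 4)(a - 3)(a + 3) = 0 at a ∈ {-3, 3, 4}; ∂L/∂b = -60b(b - 2)(b - 1)(b + 2) = 0 at b ∈ {-2, 0, 1, 2}.
The Hessian is diagonal: diag(L_aa, L_bb). Second derivatives: L_aa(-3)=-1512, L_aa(3)=216, L_aa(4)=-252; L_bb(-2)=1440, L_bb(0)=-240, L_bb(1)=180, L_bb(2)=-480.
Local minima occur where both diagonal entries positive: (3, -2), (3, 1). Count: 2.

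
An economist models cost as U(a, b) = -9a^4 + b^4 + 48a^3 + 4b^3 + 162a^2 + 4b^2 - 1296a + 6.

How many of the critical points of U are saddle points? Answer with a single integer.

U separates as a function of a plus a function of b, so ∇U=0 decouples.
∂U/∂a = -36(a - 4)(a - 3)(a + 3) = 0 at a ∈ {-3, 3, 4}; ∂U/∂b = 4b(b + 1)(b + 2) = 0 at b ∈ {-2, -1, 0}.
The Hessian is diagonal: diag(U_aa, U_bb). Second derivatives: U_aa(-3)=-1512, U_aa(3)=216, U_aa(4)=-252; U_bb(-2)=8, U_bb(-1)=-4, U_bb(0)=8.
Saddle points occur where the two diagonal entries have opposite signs: (-3, -2), (-3, 0), (3, -1), (4, -2), (4, 0). Count: 5.

5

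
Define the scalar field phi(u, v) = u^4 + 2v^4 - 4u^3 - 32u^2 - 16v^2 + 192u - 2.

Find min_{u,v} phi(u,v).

phi(u,v) separates as P(u) + Q(v) − 2, so its minimum is min P + min Q − 2.
P'(u) = 4(u - 4)(u - 3)(u + 4) vanishes at u ∈ {-4, 3, 4}; Q'(v) = 8v(v - 2)(v + 2) vanishes at v ∈ {-2, 0, 2}.
Local minima of P (where P''>0): P(-4)=-768, P(4)=256. Local minima of Q: Q(-2)=-32, Q(2)=-32.
So the global minimum of phi is P(-4) + Q(-2) − 2 = -768 − 32 − 2 = -802, attained at (-4, -2).

-802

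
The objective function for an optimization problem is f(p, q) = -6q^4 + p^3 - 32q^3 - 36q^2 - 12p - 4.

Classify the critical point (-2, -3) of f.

The mixed partial ∂²f/∂p∂q is 0, so the Hessian at any point is diag(f_pp, f_qq) = diag(6p, -24(3q^2 + 8q + 3)).
At (-2, -3): H = diag(-12, -144).
Both eigenvalues are negative, so H is negative definite: a local maximum.

local maximum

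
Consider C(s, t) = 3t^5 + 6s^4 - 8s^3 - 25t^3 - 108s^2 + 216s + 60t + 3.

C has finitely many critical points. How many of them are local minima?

4

C separates as a function of s plus a function of t, so ∇C=0 decouples.
∂C/∂s = 24(s - 3)(s - 1)(s + 3) = 0 at s ∈ {-3, 1, 3}; ∂C/∂t = 15(t - 2)(t - 1)(t + 1)(t + 2) = 0 at t ∈ {-2, -1, 1, 2}.
The Hessian is diagonal: diag(C_ss, C_tt). Second derivatives: C_ss(-3)=576, C_ss(1)=-192, C_ss(3)=288; C_tt(-2)=-180, C_tt(-1)=90, C_tt(1)=-90, C_tt(2)=180.
Local minima occur where both diagonal entries positive: (-3, -1), (-3, 2), (3, -1), (3, 2). Count: 4.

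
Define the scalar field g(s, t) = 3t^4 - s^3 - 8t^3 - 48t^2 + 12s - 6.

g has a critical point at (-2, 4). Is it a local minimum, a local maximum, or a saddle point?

The mixed partial ∂²g/∂s∂t is 0, so the Hessian at any point is diag(g_ss, g_tt) = diag(-6s, 12(3t^2 - 4t - 8)).
At (-2, 4): H = diag(12, 288).
Both eigenvalues are positive, so H is positive definite: a local minimum.

local minimum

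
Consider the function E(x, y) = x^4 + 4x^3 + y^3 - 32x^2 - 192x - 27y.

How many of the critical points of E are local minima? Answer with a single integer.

E separates as a function of x plus a function of y, so ∇E=0 decouples.
∂E/∂x = 4(x - 4)(x + 3)(x + 4) = 0 at x ∈ {-4, -3, 4}; ∂E/∂y = 3(y - 3)(y + 3) = 0 at y ∈ {-3, 3}.
The Hessian is diagonal: diag(E_xx, E_yy). Second derivatives: E_xx(-4)=32, E_xx(-3)=-28, E_xx(4)=224; E_yy(-3)=-18, E_yy(3)=18.
Local minima occur where both diagonal entries positive: (-4, 3), (4, 3). Count: 2.

2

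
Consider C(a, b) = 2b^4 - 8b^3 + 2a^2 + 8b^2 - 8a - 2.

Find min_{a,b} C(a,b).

-10

C(a,b) separates as P(a) + Q(b) − 2, so its minimum is min P + min Q − 2.
P'(a) = 4a - 8 vanishes at a ∈ {2}; Q'(b) = 8b(b - 2)(b - 1) vanishes at b ∈ {0, 1, 2}.
Local minima of P (where P''>0): P(2)=-8. Local minima of Q: Q(0)=0, Q(2)=0.
So the global minimum of C is P(2) + Q(0) − 2 = -8 + 0 − 2 = -10, attained at (2, 0).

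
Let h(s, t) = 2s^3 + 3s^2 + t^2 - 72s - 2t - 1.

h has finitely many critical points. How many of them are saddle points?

h separates as a function of s plus a function of t, so ∇h=0 decouples.
∂h/∂s = 6(s - 3)(s + 4) = 0 at s ∈ {-4, 3}; ∂h/∂t = 2(t - 1) = 0 at t ∈ {1}.
The Hessian is diagonal: diag(h_ss, h_tt). Second derivatives: h_ss(-4)=-42, h_ss(3)=42; h_tt(1)=2.
Saddle points occur where the two diagonal entries have opposite signs: (-4, 1). Count: 1.

1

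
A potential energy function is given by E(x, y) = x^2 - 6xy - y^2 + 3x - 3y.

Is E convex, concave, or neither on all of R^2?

neither

E is quadratic, so its Hessian is the constant matrix H = [[2, -6], [-6, -2]].
det(H) = -40, tr(H) = 0.
det(H) < 0, so H is indefinite: neither convex nor concave.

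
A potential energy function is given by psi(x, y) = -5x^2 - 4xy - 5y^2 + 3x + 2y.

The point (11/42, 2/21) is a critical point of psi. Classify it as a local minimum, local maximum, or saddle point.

The Hessian of psi is constant: H = [[-10, -4], [-4, -10]].
det(H) = (-10)·(-10) − (-4)² = 84.
det(H) > 0 and tr(H) = -20 < 0, so H is negative definite and the point is a local maximum.

local maximum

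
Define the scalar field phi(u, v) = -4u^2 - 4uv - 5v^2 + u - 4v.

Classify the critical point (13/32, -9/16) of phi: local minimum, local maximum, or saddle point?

local maximum

The Hessian of phi is constant: H = [[-8, -4], [-4, -10]].
det(H) = (-8)·(-10) − (-4)² = 64.
det(H) > 0 and tr(H) = -18 < 0, so H is negative definite and the point is a local maximum.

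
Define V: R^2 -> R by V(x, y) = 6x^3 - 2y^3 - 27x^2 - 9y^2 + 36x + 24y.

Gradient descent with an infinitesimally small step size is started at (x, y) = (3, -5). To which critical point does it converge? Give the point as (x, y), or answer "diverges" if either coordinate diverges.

(2, -4)

V is separable, so gradient descent decouples: x follows -∂V/∂x, y follows -∂V/∂y.
∂V/∂x = 18(x - 2)(x - 1); at x=3 this is 36, so x decreases.
∂V/∂y = -6(y - 1)(y + 4); at y=-5 this is -36, so y increases.
x converges to its nearest critical value 2 (a local min of the x-part); y converges to -4. The iterate converges to (2, -4).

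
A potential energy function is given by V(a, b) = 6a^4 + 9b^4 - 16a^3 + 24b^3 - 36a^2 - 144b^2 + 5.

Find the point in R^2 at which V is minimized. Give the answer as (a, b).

(3, -4)

V(a,b) separates as P(a) + Q(b) + 5, so its minimum is min P + min Q + 5.
P'(a) = 24a(a - 3)(a + 1) vanishes at a ∈ {-1, 0, 3}; Q'(b) = 36b(b - 2)(b + 4) vanishes at b ∈ {-4, 0, 2}.
Local minima of P (where P''>0): P(-1)=-14, P(3)=-270. Local minima of Q: Q(-4)=-1536, Q(2)=-240.
So the global minimum of V is P(3) + Q(-4) + 5 = -270 − 1536 + 5 = -1801, attained at (3, -4).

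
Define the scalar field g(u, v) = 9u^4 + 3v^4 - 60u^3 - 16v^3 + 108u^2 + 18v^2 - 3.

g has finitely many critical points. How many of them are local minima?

g separates as a function of u plus a function of v, so ∇g=0 decouples.
∂g/∂u = 36u(u - 3)(u - 2) = 0 at u ∈ {0, 2, 3}; ∂g/∂v = 12v(v - 3)(v - 1) = 0 at v ∈ {0, 1, 3}.
The Hessian is diagonal: diag(g_uu, g_vv). Second derivatives: g_uu(0)=216, g_uu(2)=-72, g_uu(3)=108; g_vv(0)=36, g_vv(1)=-24, g_vv(3)=72.
Local minima occur where both diagonal entries positive: (0, 0), (0, 3), (3, 0), (3, 3). Count: 4.

4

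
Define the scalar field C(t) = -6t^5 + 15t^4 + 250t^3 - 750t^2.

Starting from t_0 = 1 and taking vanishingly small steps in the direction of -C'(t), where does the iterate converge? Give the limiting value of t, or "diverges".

2

C'(t) = -30t(t - 5)(t - 2)(t + 5), so C'(1) = -720.
Gradient descent moves in the -C' direction, i.e. t is increasing.
The nearest critical point in that direction is t = 2, where C'' = 1260 > 0 (a local minimum). The iterate converges there.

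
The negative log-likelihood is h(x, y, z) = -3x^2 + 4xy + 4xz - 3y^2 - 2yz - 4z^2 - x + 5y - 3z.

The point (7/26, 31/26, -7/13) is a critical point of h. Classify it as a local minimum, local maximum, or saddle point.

local maximum

The Hessian is constant: H = [[-6, 4, 4], [4, -6, -2], [4, -2, -8]].
Leading principal minors: Δ₁ = -6, Δ₂ = 20, Δ₃ = -104.
The minors alternate sign starting negative (−, +, −), so H is negative definite: a local maximum.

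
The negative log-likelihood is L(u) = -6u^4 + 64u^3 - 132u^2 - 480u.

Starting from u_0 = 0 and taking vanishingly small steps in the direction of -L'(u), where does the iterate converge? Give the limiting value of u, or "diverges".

L'(u) = -24(u - 5)(u - 4)(u + 1), so L'(0) = -480.
Gradient descent moves in the -L' direction, i.e. u is increasing.
The nearest critical point in that direction is u = 4, where L'' = 120 > 0 (a local minimum). The iterate converges there.

4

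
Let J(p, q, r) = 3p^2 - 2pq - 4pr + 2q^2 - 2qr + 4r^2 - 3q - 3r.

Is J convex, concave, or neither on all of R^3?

J is quadratic, so its Hessian is the constant matrix H = [[6, -2, -4], [-2, 4, -2], [-4, -2, 8]].
Leading principal minors: 6, 20, 40.
All positive ⇒ H ≻ 0 ⇒ convex.

convex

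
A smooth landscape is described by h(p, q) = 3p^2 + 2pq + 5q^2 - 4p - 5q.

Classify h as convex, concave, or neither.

convex

h is quadratic, so its Hessian is the constant matrix H = [[6, 2], [2, 10]].
det(H) = 56, tr(H) = 16.
det(H) > 0 and tr(H) > 0, so H is positive definite everywhere: convex.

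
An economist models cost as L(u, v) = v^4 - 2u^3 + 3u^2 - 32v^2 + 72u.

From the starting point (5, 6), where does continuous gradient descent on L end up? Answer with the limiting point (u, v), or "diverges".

L is separable, so gradient descent decouples: u follows -∂L/∂u, v follows -∂L/∂v.
∂L/∂u = -6(u - 4)(u + 3); at u=5 this is -48, so u increases.
∂L/∂v = 4v(v - 4)(v + 4); at v=6 this is 480, so v decreases.
The u-coordinate has no critical point in that direction and runs off to infinity.

diverges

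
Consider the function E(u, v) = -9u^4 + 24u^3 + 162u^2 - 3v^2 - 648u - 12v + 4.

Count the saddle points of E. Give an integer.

1

E separates as a function of u plus a function of v, so ∇E=0 decouples.
∂E/∂u = -36(u - 3)(u - 2)(u + 3) = 0 at u ∈ {-3, 2, 3}; ∂E/∂v = -6(v + 2) = 0 at v ∈ {-2}.
The Hessian is diagonal: diag(E_uu, E_vv). Second derivatives: E_uu(-3)=-1080, E_uu(2)=180, E_uu(3)=-216; E_vv(-2)=-6.
Saddle points occur where the two diagonal entries have opposite signs: (2, -2). Count: 1.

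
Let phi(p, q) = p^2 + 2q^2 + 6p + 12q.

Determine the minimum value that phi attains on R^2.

phi(p,q) separates as A(p) + B(q), so its minimum is min A + min B.
A'(p) = 2p + 6 vanishes at p ∈ {-3}; B'(q) = 4q + 12 vanishes at q ∈ {-3}.
Local minima of A (where A''>0): A(-3)=-9. Local minima of B: B(-3)=-18.
So the global minimum of phi is A(-3) + B(-3) = -9 − 18 = -27, attained at (-3, -3).

-27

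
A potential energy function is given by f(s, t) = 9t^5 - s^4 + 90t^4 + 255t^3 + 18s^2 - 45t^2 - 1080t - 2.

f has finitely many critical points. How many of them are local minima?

2

f separates as a function of s plus a function of t, so ∇f=0 decouples.
∂f/∂s = -4s(s - 3)(s + 3) = 0 at s ∈ {-3, 0, 3}; ∂f/∂t = 45(t - 1)(t + 2)(t + 3)(t + 4) = 0 at t ∈ {-4, -3, -2, 1}.
The Hessian is diagonal: diag(f_ss, f_tt). Second derivatives: f_ss(-3)=-72, f_ss(0)=36, f_ss(3)=-72; f_tt(-4)=-450, f_tt(-3)=180, f_tt(-2)=-270, f_tt(1)=2700.
Local minima occur where both diagonal entries positive: (0, -3), (0, 1). Count: 2.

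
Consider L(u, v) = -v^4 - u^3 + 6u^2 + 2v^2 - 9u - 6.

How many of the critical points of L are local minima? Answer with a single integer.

1

L separates as a function of u plus a function of v, so ∇L=0 decouples.
∂L/∂u = -3(u - 3)(u - 1) = 0 at u ∈ {1, 3}; ∂L/∂v = -4v(v - 1)(v + 1) = 0 at v ∈ {-1, 0, 1}.
The Hessian is diagonal: diag(L_uu, L_vv). Second derivatives: L_uu(1)=6, L_uu(3)=-6; L_vv(-1)=-8, L_vv(0)=4, L_vv(1)=-8.
Local minima occur where both diagonal entries positive: (1, 0). Count: 1.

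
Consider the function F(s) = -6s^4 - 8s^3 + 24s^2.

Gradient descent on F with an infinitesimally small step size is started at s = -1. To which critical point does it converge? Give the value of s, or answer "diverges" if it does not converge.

0

F'(s) = -24s(s - 1)(s + 2), so F'(-1) = -48.
Gradient descent moves in the -F' direction, i.e. s is increasing.
The nearest critical point in that direction is s = 0, where F'' = 48 > 0 (a local minimum). The iterate converges there.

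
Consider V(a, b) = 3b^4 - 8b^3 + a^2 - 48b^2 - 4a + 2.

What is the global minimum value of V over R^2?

V(a,b) separates as P(a) + Q(b) + 2, so its minimum is min P + min Q + 2.
P'(a) = 2a - 4 vanishes at a ∈ {2}; Q'(b) = 12b(b - 4)(b + 2) vanishes at b ∈ {-2, 0, 4}.
Local minima of P (where P''>0): P(2)=-4. Local minima of Q: Q(-2)=-80, Q(4)=-512.
So the global minimum of V is P(2) + Q(4) + 2 = -4 − 512 + 2 = -514, attained at (2, 4).

-514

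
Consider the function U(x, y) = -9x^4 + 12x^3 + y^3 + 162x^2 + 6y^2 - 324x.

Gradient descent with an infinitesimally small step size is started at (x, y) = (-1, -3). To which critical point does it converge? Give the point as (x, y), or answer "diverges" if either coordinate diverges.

(1, 0)

U is separable, so gradient descent decouples: x follows -∂U/∂x, y follows -∂U/∂y.
∂U/∂x = -36(x - 3)(x - 1)(x + 3); at x=-1 this is -576, so x increases.
∂U/∂y = 3y(y + 4); at y=-3 this is -9, so y increases.
x converges to its nearest critical value 1 (a local min of the x-part); y converges to 0. The iterate converges to (1, 0).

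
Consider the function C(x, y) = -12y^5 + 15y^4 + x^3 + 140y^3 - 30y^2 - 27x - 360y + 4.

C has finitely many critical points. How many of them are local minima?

C separates as a function of x plus a function of y, so ∇C=0 decouples.
∂C/∂x = 3(x - 3)(x + 3) = 0 at x ∈ {-3, 3}; ∂C/∂y = -60(y - 3)(y - 1)(y + 1)(y + 2) = 0 at y ∈ {-2, -1, 1, 3}.
The Hessian is diagonal: diag(C_xx, C_yy). Second derivatives: C_xx(-3)=-18, C_xx(3)=18; C_yy(-2)=900, C_yy(-1)=-480, C_yy(1)=720, C_yy(3)=-2400.
Local minima occur where both diagonal entries positive: (3, -2), (3, 1). Count: 2.

2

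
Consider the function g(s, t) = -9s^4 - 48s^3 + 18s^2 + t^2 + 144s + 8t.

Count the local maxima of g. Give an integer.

0

g separates as a function of s plus a function of t, so ∇g=0 decouples.
∂g/∂s = -36(s - 1)(s + 1)(s + 4) = 0 at s ∈ {-4, -1, 1}; ∂g/∂t = 2(t + 4) = 0 at t ∈ {-4}.
The Hessian is diagonal: diag(g_ss, g_tt). Second derivatives: g_ss(-4)=-540, g_ss(-1)=216, g_ss(1)=-360; g_tt(-4)=2.
Local maxima occur where both diagonal entries negative: none. Count: 0.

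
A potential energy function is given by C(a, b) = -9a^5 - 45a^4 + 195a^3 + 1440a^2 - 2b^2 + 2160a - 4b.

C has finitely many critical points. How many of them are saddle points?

C separates as a function of a plus a function of b, so ∇C=0 decouples.
∂C/∂a = -45(a - 4)(a + 1)(a + 3)(a + 4) = 0 at a ∈ {-4, -3, -1, 4}; ∂C/∂b = -4(b + 1) = 0 at b ∈ {-1}.
The Hessian is diagonal: diag(C_aa, C_bb). Second derivatives: C_aa(-4)=1080, C_aa(-3)=-630, C_aa(-1)=1350, C_aa(4)=-12600; C_bb(-1)=-4.
Saddle points occur where the two diagonal entries have opposite signs: (-4, -1), (-1, -1). Count: 2.

2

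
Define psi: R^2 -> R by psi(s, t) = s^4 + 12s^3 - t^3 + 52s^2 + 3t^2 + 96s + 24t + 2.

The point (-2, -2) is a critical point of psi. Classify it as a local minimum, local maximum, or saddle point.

local minimum

The mixed partial ∂²psi/∂s∂t is 0, so the Hessian at any point is diag(psi_ss, psi_tt) = diag(4(3s^2 + 18s + 26), 6(-t + 1)).
At (-2, -2): H = diag(8, 18).
Both eigenvalues are positive, so H is positive definite: a local minimum.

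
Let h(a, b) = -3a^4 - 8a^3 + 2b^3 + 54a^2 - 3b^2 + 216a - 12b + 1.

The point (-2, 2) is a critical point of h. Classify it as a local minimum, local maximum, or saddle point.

local minimum

The mixed partial ∂²h/∂a∂b is 0, so the Hessian at any point is diag(h_aa, h_bb) = diag(12(-3a^2 - 4a + 9), 6(2b - 1)).
At (-2, 2): H = diag(60, 18).
Both eigenvalues are positive, so H is positive definite: a local minimum.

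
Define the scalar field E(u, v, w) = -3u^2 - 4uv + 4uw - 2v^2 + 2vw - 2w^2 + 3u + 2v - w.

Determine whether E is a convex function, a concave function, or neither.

concave

E is quadratic, so its Hessian is the constant matrix H = [[-6, -4, 4], [-4, -4, 2], [4, 2, -4]].
Leading principal minors: -6, 8, -8.
Signs alternate −, +, − ⇒ H ≺ 0 ⇒ concave.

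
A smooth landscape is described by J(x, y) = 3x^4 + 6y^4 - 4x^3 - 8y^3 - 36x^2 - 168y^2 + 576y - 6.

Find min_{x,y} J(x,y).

J(x,y) separates as P(x) + Q(y) − 6, so its minimum is min P + min Q − 6.
P'(x) = 12x(x - 3)(x + 2) vanishes at x ∈ {-2, 0, 3}; Q'(y) = 24(y - 3)(y - 2)(y + 4) vanishes at y ∈ {-4, 2, 3}.
Local minima of P (where P''>0): P(-2)=-64, P(3)=-189. Local minima of Q: Q(-4)=-2944, Q(3)=486.
So the global minimum of J is P(3) + Q(-4) − 6 = -189 − 2944 − 6 = -3139, attained at (3, -4).

-3139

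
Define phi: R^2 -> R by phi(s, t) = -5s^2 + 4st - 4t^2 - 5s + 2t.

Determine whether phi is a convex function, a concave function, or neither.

concave

phi is quadratic, so its Hessian is the constant matrix H = [[-10, 4], [4, -8]].
det(H) = 64, tr(H) = -18.
det(H) > 0 and tr(H) < 0, so H is negative definite everywhere: concave.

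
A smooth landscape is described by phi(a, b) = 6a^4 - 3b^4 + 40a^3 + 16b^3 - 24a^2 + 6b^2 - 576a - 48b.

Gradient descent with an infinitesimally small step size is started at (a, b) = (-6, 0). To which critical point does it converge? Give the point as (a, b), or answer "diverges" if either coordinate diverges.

(-4, 1)

phi is separable, so gradient descent decouples: a follows -∂phi/∂a, b follows -∂phi/∂b.
∂phi/∂a = 24(a - 2)(a + 3)(a + 4); at a=-6 this is -1152, so a increases.
∂phi/∂b = -12(b - 4)(b - 1)(b + 1); at b=0 this is -48, so b increases.
a converges to its nearest critical value -4 (a local min of the a-part); b converges to 1. The iterate converges to (-4, 1).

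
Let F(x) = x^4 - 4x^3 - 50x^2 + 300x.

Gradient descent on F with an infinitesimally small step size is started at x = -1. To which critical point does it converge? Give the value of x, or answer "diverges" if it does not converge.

-5

F'(x) = 4(x - 5)(x - 3)(x + 5), so F'(-1) = 384.
Gradient descent moves in the -F' direction, i.e. x is decreasing.
The nearest critical point in that direction is x = -5, where F'' = 320 > 0 (a local minimum). The iterate converges there.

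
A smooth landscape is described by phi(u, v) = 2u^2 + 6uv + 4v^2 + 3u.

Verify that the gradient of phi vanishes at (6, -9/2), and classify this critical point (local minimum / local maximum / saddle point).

saddle point

∇phi = (4u + 6v + 3, 6u + 8v); substituting (6, -9/2) gives ∇phi = (0, 0), so (6, -9/2) is indeed a critical point.
The Hessian of phi is constant: H = [[4, 6], [6, 8]].
det(H) = 4·8 − 6² = -4.
Since det(H) < 0, H is indefinite and the critical point is a saddle point.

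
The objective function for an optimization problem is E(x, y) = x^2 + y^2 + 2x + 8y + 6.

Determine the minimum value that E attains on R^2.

E(x,y) separates as P(x) + Q(y) + 6, so its minimum is min P + min Q + 6.
P'(x) = 2x + 2 vanishes at x ∈ {-1}; Q'(y) = 2y + 8 vanishes at y ∈ {-4}.
Local minima of P (where P''>0): P(-1)=-1. Local minima of Q: Q(-4)=-16.
So the global minimum of E is P(-1) + Q(-4) + 6 = -1 − 16 + 6 = -11, attained at (-1, -4).

-11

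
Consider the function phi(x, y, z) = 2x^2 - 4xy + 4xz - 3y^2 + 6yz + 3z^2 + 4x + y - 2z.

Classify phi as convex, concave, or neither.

neither

phi is quadratic, so its Hessian is the constant matrix H = [[4, -4, 4], [-4, -6, 6], [4, 6, 6]].
Leading principal minors: 4, -40, -480.
Neither pattern holds ⇒ H is indefinite ⇒ neither convex nor concave.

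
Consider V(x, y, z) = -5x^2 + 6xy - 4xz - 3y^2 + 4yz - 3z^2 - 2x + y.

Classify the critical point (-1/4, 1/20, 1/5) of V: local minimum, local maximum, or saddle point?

The Hessian is constant: H = [[-10, 6, -4], [6, -6, 4], [-4, 4, -6]].
Leading principal minors: Δ₁ = -10, Δ₂ = 24, Δ₃ = -80.
The minors alternate sign starting negative (−, +, −), so H is negative definite: a local maximum.

local maximum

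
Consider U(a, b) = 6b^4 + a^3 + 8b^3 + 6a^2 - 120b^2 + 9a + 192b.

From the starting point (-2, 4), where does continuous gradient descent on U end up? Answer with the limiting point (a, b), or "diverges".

U is separable, so gradient descent decouples: a follows -∂U/∂a, b follows -∂U/∂b.
∂U/∂a = 3(a + 1)(a + 3); at a=-2 this is -3, so a increases.
∂U/∂b = 24(b - 2)(b - 1)(b + 4); at b=4 this is 1152, so b decreases.
a converges to its nearest critical value -1 (a local min of the a-part); b converges to 2. The iterate converges to (-1, 2).

(-1, 2)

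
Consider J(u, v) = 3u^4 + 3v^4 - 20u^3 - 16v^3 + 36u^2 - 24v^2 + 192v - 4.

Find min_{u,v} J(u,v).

-308

J(u,v) separates as P(u) + Q(v) − 4, so its minimum is min P + min Q − 4.
P'(u) = 12u(u - 3)(u - 2) vanishes at u ∈ {0, 2, 3}; Q'(v) = 12(v - 4)(v - 2)(v + 2) vanishes at v ∈ {-2, 2, 4}.
Local minima of P (where P''>0): P(0)=0, P(3)=27. Local minima of Q: Q(-2)=-304, Q(4)=128.
So the global minimum of J is P(0) + Q(-2) − 4 = 0 − 304 − 4 = -308, attained at (0, -2).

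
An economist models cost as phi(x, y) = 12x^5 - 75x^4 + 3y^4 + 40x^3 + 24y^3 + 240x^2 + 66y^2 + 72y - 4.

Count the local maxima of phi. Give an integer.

phi separates as a function of x plus a function of y, so ∇phi=0 decouples.
∂phi/∂x = 60x(x - 4)(x - 2)(x + 1) = 0 at x ∈ {-1, 0, 2, 4}; ∂phi/∂y = 12(y + 1)(y + 2)(y + 3) = 0 at y ∈ {-3, -2, -1}.
The Hessian is diagonal: diag(phi_xx, phi_yy). Second derivatives: phi_xx(-1)=-900, phi_xx(0)=480, phi_xx(2)=-720, phi_xx(4)=2400; phi_yy(-3)=24, phi_yy(-2)=-12, phi_yy(-1)=24.
Local maxima occur where both diagonal entries negative: (-1, -2), (2, -2). Count: 2.

2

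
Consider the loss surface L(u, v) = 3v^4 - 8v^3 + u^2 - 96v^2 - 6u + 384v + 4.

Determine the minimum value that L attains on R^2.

L(u,v) separates as P(u) + Q(v) + 4, so its minimum is min P + min Q + 4.
P'(u) = 2u - 6 vanishes at u ∈ {3}; Q'(v) = 12(v - 4)(v - 2)(v + 4) vanishes at v ∈ {-4, 2, 4}.
Local minima of P (where P''>0): P(3)=-9. Local minima of Q: Q(-4)=-1792, Q(4)=256.
So the global minimum of L is P(3) + Q(-4) + 4 = -9 − 1792 + 4 = -1797, attained at (3, -4).

-1797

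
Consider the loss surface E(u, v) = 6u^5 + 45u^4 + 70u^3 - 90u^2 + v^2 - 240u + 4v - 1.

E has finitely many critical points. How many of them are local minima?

2

E separates as a function of u plus a function of v, so ∇E=0 decouples.
∂E/∂u = 30(u - 1)(u + 1)(u + 2)(u + 4) = 0 at u ∈ {-4, -2, -1, 1}; ∂E/∂v = 2(v + 2) = 0 at v ∈ {-2}.
The Hessian is diagonal: diag(E_uu, E_vv). Second derivatives: E_uu(-4)=-900, E_uu(-2)=180, E_uu(-1)=-180, E_uu(1)=900; E_vv(-2)=2.
Local minima occur where both diagonal entries positive: (-2, -2), (1, -2). Count: 2.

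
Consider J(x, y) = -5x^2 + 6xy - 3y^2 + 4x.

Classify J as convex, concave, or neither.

J is quadratic, so its Hessian is the constant matrix H = [[-10, 6], [6, -6]].
det(H) = 24, tr(H) = -16.
det(H) > 0 and tr(H) < 0, so H is negative definite everywhere: concave.

concave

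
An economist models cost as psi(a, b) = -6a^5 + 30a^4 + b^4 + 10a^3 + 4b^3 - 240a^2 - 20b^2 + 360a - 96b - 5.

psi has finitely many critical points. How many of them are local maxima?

psi separates as a function of a plus a function of b, so ∇psi=0 decouples.
∂psi/∂a = -30(a - 3)(a - 2)(a - 1)(a + 2) = 0 at a ∈ {-2, 1, 2, 3}; ∂psi/∂b = 4(b - 3)(b + 2)(b + 4) = 0 at b ∈ {-4, -2, 3}.
The Hessian is diagonal: diag(psi_aa, psi_bb). Second derivatives: psi_aa(-2)=1800, psi_aa(1)=-180, psi_aa(2)=120, psi_aa(3)=-300; psi_bb(-4)=56, psi_bb(-2)=-40, psi_bb(3)=140.
Local maxima occur where both diagonal entries negative: (1, -2), (3, -2). Count: 2.

2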